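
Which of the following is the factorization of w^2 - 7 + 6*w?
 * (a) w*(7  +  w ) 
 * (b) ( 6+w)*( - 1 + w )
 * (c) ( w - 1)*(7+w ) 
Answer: c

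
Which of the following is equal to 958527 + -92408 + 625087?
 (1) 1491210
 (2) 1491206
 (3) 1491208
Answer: 2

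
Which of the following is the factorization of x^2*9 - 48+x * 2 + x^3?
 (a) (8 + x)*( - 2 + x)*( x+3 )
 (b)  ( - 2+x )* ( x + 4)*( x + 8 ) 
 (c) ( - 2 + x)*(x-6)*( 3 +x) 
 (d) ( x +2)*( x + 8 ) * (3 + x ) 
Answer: a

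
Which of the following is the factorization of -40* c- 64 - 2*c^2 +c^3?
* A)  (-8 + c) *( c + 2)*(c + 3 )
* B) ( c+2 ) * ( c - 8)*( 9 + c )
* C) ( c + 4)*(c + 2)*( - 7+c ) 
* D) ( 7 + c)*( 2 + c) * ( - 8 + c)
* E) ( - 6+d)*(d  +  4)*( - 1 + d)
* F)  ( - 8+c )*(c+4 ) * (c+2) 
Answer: F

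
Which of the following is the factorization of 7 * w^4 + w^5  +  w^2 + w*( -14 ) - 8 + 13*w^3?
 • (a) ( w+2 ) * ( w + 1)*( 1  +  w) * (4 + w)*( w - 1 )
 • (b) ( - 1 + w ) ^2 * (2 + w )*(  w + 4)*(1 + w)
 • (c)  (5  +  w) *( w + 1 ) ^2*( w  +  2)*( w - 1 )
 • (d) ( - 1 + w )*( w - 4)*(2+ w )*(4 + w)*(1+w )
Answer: a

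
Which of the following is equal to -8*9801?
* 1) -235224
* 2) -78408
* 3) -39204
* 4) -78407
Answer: 2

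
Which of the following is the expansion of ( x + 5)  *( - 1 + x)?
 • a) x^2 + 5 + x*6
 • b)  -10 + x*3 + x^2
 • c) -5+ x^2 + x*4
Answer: c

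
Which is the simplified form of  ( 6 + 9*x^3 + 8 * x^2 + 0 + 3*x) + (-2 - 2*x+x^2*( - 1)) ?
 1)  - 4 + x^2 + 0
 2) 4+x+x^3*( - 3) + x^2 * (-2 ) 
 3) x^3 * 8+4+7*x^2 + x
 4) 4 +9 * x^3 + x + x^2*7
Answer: 4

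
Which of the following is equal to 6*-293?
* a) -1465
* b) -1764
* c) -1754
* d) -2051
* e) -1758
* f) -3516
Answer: e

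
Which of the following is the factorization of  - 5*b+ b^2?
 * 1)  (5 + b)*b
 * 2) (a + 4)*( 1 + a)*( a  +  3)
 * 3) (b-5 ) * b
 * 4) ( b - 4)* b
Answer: 3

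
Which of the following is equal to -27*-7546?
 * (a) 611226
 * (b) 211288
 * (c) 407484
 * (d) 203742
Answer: d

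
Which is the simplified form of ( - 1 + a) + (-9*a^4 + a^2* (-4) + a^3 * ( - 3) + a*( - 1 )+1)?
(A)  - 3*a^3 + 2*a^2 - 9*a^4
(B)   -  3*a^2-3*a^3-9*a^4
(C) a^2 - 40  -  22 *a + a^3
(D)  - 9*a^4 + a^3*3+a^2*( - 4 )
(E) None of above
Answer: E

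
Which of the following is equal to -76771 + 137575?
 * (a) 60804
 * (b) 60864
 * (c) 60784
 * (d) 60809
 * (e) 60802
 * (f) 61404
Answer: a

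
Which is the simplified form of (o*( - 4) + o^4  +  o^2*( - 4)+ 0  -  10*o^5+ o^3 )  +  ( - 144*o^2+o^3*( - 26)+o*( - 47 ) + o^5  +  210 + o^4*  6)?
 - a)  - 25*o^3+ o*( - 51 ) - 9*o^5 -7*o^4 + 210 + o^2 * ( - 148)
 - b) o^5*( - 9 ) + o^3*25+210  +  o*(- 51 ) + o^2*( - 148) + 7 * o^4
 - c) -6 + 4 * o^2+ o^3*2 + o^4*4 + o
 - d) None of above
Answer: d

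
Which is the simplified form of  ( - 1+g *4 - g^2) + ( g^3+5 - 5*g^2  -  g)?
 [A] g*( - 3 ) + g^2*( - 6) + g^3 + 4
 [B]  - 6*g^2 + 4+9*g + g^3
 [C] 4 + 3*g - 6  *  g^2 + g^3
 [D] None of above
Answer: C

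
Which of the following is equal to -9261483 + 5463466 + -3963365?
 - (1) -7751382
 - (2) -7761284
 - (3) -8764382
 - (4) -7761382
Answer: 4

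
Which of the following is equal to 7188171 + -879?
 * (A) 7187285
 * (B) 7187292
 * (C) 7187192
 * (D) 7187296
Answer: B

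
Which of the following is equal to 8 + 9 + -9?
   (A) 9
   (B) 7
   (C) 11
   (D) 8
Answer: D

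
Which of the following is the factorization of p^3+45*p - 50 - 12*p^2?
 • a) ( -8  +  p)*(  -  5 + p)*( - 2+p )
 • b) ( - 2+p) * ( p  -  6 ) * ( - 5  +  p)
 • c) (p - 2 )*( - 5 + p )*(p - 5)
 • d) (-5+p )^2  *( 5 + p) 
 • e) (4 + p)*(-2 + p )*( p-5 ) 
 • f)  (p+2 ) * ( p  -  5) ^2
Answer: c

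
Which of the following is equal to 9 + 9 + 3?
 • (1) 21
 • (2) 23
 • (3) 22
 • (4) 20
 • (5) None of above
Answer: 1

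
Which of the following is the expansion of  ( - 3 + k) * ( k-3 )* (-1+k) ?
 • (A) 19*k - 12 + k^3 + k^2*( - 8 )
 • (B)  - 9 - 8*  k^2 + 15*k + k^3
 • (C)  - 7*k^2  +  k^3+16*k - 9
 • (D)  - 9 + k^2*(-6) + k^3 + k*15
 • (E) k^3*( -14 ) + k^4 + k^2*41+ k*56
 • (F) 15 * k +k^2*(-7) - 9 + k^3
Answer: F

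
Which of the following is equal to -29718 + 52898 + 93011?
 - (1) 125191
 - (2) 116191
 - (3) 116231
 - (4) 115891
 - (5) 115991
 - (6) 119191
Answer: 2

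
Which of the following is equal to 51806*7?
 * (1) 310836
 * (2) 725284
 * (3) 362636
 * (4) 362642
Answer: 4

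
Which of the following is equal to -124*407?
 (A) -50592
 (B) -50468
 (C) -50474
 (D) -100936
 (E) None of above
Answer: B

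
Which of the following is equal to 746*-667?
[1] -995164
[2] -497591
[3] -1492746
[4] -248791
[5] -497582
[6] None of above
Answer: 5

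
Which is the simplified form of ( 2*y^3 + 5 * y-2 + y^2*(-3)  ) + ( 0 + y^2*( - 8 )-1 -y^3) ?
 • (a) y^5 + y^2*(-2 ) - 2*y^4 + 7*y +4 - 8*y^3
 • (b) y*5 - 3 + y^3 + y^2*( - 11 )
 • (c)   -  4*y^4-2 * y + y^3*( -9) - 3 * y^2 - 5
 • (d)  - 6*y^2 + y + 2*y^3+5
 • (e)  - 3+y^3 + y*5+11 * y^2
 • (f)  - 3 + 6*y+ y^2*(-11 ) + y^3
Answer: b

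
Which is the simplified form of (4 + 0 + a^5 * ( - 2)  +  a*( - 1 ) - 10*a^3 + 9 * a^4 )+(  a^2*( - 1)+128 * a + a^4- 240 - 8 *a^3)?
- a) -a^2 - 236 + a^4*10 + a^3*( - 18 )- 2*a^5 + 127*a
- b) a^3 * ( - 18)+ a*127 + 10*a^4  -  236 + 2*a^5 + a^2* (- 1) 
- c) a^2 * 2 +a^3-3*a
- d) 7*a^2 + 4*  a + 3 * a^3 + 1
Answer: a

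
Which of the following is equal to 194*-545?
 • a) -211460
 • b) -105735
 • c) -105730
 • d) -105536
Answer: c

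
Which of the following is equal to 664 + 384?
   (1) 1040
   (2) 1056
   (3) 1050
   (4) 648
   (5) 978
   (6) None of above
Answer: 6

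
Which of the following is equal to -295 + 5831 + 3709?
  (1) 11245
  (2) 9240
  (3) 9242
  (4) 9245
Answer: 4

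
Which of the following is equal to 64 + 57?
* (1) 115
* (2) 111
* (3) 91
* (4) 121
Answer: 4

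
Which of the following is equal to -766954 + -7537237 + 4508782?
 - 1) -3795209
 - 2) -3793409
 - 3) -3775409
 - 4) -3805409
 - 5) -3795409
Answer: 5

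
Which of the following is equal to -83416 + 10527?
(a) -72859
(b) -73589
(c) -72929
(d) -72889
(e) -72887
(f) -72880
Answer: d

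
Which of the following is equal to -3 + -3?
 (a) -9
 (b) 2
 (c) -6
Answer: c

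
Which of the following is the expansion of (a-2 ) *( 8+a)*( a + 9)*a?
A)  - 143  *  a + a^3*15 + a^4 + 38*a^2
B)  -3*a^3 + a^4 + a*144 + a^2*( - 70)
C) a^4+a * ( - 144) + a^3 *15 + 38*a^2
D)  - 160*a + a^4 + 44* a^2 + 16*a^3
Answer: C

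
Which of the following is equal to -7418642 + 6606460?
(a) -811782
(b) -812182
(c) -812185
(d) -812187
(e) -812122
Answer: b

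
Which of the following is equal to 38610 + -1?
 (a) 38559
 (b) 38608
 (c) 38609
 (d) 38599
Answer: c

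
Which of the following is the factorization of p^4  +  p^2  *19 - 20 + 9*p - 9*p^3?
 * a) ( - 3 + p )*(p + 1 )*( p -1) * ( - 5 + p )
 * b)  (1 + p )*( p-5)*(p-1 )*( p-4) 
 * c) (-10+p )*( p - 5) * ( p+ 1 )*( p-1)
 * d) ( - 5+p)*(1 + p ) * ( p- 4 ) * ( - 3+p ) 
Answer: b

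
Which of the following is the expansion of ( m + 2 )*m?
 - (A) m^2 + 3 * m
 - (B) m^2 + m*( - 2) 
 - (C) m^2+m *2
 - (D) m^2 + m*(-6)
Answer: C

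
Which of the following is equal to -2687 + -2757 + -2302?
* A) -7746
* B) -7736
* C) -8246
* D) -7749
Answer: A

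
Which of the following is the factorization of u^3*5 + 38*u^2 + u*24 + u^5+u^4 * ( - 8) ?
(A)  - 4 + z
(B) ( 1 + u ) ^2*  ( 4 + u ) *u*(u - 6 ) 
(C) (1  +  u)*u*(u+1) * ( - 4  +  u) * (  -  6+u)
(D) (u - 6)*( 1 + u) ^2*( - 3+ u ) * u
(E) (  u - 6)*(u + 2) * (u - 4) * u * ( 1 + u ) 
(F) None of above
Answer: C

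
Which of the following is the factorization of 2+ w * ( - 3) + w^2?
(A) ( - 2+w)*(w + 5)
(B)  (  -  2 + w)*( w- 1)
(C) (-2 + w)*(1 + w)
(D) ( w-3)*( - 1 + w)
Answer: B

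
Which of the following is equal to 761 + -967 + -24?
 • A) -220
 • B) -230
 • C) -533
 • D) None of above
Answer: B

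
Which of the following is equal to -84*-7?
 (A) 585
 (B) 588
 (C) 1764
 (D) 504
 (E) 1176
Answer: B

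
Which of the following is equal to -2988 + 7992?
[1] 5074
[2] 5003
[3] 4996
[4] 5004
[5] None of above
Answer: 4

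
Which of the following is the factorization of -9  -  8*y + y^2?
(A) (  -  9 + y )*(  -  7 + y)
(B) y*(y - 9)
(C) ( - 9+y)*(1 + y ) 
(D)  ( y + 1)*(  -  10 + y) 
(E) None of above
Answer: C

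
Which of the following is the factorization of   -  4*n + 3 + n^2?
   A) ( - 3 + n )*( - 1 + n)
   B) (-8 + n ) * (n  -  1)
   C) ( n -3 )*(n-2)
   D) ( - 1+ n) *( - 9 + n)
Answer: A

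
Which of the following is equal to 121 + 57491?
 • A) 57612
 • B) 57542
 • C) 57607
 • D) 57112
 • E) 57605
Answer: A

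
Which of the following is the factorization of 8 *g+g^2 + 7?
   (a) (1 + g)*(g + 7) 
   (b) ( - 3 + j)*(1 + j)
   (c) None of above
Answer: a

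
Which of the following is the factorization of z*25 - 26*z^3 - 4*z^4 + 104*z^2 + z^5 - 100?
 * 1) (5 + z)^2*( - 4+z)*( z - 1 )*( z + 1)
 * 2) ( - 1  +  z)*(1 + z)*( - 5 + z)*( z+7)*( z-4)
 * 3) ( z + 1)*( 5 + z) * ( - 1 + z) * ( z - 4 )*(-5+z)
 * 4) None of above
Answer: 3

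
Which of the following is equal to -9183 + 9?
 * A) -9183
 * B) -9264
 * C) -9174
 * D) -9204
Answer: C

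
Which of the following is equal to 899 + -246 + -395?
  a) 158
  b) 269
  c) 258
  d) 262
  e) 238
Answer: c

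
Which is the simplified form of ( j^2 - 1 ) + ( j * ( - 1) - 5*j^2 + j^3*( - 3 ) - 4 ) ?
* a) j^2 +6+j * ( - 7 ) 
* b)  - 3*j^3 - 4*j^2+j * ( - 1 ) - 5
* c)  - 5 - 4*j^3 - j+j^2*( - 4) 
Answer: b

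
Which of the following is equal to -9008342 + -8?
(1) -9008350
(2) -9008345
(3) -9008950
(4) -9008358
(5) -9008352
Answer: 1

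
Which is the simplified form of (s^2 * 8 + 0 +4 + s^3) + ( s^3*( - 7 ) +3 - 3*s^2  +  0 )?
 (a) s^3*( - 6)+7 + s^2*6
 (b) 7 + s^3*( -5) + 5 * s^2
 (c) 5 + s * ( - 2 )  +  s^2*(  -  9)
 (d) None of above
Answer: d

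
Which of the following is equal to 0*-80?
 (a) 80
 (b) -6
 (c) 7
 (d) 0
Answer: d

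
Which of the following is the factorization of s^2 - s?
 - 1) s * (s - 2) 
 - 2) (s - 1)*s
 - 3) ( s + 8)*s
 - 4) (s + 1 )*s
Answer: 2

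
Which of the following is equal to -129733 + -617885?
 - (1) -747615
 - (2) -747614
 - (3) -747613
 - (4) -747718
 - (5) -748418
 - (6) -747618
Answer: 6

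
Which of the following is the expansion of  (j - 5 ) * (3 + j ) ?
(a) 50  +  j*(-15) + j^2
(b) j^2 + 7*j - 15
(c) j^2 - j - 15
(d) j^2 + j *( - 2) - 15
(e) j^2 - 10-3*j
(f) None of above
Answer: d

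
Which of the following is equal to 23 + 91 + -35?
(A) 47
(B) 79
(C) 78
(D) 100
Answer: B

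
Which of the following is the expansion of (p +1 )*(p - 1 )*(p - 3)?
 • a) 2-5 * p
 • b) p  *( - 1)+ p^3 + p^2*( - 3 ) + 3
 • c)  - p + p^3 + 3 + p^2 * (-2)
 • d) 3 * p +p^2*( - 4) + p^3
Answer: b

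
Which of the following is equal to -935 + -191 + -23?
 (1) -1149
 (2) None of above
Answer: 1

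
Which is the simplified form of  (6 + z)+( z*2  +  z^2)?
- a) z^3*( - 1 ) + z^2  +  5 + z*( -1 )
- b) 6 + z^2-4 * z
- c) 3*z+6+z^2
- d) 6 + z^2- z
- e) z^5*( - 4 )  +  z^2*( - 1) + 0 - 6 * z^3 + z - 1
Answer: c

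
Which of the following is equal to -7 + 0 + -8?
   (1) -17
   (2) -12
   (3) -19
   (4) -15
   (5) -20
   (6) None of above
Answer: 4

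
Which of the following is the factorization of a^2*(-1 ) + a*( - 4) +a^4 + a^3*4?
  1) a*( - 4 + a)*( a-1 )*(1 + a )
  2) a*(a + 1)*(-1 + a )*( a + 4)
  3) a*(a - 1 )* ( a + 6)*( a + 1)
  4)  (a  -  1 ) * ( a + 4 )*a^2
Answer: 2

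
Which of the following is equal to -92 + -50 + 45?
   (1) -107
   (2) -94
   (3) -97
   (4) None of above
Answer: 3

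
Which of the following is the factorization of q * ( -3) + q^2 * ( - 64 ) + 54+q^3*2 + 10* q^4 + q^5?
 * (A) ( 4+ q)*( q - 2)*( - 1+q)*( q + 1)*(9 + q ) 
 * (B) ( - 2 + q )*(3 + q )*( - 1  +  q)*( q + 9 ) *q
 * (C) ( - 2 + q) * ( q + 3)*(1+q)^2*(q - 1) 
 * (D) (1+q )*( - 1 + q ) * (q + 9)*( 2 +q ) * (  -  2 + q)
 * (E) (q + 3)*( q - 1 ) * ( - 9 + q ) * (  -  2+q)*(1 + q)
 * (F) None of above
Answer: F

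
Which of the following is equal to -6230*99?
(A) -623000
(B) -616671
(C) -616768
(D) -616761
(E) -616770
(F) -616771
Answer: E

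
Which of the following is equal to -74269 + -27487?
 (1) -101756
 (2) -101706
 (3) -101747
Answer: 1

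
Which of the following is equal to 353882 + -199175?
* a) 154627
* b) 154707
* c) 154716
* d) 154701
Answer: b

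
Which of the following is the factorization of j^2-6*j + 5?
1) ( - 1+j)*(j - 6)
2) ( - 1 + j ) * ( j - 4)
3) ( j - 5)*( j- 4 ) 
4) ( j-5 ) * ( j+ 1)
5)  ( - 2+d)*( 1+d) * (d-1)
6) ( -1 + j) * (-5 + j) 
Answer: 6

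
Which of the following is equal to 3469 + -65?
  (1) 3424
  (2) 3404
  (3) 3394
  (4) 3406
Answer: 2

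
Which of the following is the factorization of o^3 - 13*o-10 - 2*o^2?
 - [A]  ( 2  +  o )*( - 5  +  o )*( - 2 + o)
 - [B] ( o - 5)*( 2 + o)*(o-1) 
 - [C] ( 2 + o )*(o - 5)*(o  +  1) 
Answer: C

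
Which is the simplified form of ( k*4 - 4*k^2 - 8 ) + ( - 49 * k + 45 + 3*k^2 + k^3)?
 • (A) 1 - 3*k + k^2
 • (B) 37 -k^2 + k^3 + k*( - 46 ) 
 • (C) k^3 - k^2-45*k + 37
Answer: C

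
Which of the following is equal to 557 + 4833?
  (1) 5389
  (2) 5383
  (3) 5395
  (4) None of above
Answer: 4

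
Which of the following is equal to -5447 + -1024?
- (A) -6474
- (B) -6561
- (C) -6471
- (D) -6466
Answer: C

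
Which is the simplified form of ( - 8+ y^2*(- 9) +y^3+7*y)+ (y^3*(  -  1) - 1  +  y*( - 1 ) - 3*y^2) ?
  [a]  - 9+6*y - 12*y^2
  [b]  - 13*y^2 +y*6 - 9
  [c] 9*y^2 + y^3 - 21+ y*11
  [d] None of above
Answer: a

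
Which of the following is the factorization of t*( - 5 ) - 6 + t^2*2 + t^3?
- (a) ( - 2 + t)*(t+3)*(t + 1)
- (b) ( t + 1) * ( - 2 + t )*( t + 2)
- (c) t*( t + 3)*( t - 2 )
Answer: a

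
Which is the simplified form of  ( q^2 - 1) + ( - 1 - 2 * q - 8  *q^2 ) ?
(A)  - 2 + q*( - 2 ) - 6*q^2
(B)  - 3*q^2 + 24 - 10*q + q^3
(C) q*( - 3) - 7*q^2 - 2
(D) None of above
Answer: D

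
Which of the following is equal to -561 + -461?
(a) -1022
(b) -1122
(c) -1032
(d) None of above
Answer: a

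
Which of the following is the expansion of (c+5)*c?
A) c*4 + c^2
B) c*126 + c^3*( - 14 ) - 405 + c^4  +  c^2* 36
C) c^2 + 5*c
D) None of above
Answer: C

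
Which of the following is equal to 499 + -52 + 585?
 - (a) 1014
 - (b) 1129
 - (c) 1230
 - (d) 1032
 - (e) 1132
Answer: d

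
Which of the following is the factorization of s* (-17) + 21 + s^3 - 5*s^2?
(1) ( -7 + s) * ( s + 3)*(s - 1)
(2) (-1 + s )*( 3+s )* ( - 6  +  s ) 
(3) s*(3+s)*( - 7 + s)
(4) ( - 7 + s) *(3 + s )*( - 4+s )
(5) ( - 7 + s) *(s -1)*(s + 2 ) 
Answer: 1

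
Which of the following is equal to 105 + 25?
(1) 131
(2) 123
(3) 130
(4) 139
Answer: 3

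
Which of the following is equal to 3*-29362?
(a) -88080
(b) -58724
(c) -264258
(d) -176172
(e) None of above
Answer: e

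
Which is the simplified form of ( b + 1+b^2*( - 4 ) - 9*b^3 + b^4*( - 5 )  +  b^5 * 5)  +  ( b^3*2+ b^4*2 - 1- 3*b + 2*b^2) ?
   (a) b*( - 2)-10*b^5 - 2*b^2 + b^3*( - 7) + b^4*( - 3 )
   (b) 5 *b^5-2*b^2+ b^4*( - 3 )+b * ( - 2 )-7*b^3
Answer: b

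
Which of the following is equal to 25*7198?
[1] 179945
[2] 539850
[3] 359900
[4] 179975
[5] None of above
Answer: 5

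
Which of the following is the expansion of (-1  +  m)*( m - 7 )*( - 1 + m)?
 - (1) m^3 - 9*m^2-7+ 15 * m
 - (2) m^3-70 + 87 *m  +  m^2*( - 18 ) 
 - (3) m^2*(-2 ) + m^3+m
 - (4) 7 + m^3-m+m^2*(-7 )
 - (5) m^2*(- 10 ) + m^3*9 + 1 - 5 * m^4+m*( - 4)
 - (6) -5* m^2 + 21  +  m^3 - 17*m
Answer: 1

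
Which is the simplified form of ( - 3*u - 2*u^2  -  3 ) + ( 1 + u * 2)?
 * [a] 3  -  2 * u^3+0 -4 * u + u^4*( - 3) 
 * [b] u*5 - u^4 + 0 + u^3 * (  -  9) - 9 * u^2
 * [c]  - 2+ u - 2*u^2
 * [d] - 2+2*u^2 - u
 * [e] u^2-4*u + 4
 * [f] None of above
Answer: f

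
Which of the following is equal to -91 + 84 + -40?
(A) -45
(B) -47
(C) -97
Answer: B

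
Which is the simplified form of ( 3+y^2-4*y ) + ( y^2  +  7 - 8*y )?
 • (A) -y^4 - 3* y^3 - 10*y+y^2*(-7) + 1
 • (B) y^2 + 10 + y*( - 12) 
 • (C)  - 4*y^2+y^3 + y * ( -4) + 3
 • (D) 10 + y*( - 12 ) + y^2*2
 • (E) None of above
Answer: D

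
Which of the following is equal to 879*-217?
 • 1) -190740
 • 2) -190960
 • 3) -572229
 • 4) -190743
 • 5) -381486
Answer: 4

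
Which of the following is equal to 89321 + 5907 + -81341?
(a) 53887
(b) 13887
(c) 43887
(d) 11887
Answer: b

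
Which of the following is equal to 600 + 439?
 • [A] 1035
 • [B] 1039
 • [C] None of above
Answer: B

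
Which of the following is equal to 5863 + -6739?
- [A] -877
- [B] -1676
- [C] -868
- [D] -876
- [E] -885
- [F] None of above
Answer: D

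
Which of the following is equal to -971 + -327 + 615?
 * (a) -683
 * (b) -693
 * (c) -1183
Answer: a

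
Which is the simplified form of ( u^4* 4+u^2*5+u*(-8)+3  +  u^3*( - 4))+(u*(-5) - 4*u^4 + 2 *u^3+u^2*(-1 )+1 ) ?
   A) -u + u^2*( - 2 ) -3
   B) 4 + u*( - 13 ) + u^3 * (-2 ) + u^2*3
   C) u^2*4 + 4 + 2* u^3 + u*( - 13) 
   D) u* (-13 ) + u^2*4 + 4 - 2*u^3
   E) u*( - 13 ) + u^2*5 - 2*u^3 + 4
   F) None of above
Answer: D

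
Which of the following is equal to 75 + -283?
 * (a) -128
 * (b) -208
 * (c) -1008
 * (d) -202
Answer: b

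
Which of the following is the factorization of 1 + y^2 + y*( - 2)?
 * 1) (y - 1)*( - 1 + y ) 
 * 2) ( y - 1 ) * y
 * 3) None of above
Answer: 1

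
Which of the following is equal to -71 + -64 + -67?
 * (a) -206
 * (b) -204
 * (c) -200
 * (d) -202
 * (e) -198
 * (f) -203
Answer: d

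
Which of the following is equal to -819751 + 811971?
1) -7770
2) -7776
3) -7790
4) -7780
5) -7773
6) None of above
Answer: 4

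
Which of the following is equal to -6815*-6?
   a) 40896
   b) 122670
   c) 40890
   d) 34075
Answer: c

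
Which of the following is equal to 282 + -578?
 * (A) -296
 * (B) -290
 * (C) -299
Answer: A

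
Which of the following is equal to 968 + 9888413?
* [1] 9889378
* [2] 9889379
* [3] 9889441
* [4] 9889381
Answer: 4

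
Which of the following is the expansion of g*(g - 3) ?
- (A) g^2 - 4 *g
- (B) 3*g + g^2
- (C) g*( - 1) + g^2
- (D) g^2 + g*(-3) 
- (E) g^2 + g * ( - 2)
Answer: D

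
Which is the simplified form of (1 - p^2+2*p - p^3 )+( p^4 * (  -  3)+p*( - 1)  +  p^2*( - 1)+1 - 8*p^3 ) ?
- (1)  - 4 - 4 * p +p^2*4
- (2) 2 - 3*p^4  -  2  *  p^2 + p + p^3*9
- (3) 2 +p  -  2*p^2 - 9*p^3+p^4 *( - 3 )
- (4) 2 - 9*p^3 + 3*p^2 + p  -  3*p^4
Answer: 3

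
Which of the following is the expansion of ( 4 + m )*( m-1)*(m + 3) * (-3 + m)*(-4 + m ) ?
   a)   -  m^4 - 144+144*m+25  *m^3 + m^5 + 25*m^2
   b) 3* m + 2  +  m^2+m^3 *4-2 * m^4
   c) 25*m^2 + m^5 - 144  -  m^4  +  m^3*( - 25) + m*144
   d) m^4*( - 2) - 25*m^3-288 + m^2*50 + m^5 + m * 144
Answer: c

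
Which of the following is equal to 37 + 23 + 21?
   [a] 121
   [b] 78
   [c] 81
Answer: c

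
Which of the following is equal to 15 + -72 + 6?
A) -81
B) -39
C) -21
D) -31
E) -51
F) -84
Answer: E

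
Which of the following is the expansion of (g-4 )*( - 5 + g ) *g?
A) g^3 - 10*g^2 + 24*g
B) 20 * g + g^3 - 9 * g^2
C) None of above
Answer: B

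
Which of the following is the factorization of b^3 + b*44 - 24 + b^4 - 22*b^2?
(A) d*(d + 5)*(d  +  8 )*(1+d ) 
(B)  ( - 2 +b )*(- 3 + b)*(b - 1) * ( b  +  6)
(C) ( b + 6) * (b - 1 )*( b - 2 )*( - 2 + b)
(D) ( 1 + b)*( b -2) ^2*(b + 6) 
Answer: C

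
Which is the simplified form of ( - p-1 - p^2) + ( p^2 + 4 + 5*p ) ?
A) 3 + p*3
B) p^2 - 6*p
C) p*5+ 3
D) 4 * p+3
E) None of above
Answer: D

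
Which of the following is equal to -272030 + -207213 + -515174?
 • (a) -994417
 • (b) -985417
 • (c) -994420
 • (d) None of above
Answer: a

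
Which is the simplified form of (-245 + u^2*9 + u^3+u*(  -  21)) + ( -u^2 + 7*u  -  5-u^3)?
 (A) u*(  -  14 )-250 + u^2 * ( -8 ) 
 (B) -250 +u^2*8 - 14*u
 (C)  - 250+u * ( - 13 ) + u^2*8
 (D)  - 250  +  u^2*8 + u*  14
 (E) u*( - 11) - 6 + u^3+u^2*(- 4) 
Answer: B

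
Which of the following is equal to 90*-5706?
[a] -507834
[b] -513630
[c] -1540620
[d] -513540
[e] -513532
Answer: d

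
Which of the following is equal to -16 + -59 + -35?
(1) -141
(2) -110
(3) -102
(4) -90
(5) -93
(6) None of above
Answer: 2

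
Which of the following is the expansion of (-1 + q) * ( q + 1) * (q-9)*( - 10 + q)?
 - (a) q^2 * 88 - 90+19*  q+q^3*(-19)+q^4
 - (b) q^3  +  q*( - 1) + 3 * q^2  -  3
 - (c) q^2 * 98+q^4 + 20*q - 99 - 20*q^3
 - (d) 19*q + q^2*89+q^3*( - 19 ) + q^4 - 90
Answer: d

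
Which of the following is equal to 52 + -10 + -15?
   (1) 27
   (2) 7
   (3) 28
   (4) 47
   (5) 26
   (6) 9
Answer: 1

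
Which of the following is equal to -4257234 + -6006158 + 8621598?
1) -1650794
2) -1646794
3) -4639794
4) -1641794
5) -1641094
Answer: 4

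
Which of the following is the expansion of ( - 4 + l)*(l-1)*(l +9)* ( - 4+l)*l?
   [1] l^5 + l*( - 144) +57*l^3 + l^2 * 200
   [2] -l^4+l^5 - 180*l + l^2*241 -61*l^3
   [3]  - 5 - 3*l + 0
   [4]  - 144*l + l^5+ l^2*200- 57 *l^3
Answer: 4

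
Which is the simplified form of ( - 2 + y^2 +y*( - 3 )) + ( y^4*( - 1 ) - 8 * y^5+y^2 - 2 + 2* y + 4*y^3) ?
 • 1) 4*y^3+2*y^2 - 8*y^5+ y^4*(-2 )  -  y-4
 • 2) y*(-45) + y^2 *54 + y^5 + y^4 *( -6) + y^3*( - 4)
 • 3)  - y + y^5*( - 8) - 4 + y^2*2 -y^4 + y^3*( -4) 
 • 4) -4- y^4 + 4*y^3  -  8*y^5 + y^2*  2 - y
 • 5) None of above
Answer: 4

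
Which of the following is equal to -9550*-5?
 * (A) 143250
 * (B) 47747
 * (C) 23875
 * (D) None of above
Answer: D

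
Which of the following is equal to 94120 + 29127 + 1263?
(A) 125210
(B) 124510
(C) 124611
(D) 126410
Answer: B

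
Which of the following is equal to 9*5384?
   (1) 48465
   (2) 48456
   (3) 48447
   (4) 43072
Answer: 2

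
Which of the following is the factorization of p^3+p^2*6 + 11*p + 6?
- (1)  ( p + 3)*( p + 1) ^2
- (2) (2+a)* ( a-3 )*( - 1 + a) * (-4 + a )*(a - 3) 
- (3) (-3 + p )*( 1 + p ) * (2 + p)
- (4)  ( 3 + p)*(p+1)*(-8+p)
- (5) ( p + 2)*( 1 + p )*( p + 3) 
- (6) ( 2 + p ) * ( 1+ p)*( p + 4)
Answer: 5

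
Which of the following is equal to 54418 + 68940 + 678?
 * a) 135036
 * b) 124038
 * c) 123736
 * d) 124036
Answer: d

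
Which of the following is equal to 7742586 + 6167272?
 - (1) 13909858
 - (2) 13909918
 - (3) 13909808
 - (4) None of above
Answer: 1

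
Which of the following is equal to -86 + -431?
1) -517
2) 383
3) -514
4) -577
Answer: 1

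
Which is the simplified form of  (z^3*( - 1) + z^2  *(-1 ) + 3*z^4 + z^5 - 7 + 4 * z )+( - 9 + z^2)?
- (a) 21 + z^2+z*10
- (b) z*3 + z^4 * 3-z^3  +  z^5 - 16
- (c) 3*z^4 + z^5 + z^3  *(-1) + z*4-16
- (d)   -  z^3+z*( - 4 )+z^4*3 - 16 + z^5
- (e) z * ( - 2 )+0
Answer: c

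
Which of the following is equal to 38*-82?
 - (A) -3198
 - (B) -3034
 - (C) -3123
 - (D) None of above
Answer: D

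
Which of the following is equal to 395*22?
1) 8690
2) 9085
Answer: 1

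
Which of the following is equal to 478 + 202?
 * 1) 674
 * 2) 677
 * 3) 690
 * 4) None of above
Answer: 4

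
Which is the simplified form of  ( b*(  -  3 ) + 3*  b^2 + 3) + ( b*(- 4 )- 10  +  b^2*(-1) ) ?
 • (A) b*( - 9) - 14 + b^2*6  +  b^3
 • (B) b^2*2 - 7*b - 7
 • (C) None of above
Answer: B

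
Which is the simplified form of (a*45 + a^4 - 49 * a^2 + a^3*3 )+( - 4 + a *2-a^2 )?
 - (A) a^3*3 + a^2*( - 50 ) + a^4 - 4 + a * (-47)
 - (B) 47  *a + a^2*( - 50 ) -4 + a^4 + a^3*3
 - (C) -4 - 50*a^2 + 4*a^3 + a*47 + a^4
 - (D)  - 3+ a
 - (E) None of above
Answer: B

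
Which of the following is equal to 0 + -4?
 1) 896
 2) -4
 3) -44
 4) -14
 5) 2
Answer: 2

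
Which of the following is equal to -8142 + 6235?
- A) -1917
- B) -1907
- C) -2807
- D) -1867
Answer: B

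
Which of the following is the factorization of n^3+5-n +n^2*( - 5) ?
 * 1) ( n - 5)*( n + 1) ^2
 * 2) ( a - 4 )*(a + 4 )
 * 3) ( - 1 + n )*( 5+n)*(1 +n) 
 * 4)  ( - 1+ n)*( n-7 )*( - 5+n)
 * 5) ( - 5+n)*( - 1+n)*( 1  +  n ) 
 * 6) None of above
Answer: 5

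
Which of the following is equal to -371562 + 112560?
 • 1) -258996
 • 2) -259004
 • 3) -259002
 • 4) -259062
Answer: 3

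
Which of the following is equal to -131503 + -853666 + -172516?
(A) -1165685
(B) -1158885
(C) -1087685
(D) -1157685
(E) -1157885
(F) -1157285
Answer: D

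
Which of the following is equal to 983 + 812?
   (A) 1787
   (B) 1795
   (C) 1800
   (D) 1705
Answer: B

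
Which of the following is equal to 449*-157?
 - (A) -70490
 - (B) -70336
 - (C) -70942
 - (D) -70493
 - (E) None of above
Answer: D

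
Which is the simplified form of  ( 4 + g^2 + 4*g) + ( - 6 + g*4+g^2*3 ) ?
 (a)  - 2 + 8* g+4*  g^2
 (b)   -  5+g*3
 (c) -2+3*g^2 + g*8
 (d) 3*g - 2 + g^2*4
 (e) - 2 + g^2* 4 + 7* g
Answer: a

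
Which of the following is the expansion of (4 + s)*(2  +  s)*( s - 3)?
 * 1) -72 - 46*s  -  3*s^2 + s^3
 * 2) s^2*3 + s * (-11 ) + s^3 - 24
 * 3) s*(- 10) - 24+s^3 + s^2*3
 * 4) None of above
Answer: 3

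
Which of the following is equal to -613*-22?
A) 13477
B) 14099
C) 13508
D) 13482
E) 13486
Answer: E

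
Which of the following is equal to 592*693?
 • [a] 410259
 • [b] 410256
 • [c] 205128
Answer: b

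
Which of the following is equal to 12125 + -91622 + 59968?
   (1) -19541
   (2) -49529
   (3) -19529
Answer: 3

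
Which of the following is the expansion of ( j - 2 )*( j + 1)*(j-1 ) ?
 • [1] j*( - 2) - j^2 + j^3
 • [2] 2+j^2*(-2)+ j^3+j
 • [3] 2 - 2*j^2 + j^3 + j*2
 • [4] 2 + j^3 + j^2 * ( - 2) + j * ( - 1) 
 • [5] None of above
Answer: 4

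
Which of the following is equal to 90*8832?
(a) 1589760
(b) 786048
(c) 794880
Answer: c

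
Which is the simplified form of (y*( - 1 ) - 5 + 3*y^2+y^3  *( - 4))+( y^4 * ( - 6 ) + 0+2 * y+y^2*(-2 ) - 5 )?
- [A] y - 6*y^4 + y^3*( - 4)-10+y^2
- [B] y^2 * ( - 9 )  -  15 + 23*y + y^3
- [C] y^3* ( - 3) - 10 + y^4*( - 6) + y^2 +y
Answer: A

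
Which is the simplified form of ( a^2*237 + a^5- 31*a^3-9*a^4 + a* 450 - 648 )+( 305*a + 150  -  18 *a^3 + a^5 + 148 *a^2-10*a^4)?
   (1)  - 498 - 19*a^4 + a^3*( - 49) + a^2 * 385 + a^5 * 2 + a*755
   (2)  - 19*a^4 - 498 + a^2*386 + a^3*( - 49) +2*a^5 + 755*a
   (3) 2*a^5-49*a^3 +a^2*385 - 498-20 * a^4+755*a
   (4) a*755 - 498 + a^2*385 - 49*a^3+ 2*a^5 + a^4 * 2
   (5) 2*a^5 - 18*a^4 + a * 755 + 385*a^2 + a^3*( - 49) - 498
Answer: 1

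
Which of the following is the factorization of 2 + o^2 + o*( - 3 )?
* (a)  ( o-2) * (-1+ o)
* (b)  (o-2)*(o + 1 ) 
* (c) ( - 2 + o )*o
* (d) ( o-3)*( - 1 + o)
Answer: a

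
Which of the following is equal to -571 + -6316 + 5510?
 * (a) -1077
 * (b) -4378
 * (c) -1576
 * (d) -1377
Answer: d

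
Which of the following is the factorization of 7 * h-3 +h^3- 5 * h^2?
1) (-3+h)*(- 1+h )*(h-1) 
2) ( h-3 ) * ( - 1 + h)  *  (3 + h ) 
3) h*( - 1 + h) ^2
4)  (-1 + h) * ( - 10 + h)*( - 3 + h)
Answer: 1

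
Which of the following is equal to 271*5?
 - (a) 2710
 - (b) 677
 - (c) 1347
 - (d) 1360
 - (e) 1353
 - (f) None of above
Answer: f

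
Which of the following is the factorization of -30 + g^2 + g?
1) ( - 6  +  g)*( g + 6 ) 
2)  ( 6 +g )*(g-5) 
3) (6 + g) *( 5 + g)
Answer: 2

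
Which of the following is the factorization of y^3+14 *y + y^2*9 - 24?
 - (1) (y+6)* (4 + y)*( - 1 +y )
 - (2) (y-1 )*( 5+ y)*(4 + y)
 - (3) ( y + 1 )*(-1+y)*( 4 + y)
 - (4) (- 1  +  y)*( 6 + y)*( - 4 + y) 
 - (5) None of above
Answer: 1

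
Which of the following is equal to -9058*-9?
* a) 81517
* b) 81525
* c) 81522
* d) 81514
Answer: c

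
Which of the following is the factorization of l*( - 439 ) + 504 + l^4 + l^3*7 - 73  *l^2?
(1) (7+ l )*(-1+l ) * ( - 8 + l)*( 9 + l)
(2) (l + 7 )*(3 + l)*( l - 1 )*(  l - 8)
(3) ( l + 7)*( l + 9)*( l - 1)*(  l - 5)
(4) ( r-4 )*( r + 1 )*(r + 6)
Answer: 1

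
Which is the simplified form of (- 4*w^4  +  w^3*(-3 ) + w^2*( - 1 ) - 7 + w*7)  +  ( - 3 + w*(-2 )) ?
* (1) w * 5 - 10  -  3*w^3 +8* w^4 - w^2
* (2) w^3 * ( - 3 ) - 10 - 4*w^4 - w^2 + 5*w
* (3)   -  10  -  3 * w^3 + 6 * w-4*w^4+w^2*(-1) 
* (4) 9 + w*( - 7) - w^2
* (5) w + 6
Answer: 2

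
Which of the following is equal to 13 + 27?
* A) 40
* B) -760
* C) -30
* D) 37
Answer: A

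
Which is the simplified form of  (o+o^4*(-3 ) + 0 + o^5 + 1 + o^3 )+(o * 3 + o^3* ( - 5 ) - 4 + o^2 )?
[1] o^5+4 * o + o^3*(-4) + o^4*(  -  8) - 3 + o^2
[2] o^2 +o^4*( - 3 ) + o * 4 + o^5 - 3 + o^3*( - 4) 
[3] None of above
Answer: 2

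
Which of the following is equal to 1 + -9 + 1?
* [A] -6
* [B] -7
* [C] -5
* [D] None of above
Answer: B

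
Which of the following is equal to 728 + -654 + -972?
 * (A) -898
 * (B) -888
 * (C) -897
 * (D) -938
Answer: A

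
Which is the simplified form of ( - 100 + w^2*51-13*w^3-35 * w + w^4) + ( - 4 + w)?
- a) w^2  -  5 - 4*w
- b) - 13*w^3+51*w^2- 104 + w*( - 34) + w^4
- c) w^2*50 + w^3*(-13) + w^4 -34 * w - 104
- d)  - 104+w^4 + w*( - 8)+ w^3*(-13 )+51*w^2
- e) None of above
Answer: b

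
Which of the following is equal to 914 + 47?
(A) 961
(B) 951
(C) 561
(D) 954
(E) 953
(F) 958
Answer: A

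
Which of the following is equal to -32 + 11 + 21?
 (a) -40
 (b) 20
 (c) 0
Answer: c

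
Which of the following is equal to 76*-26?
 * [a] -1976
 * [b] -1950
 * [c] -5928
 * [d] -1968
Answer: a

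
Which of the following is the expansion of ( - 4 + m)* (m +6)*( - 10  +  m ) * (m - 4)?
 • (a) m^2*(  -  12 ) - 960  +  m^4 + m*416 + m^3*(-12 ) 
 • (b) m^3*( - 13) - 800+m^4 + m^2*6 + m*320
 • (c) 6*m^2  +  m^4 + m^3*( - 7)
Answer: a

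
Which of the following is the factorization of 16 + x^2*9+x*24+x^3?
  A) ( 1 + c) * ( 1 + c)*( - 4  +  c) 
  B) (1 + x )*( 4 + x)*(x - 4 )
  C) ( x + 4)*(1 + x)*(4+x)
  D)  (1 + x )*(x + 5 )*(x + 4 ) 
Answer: C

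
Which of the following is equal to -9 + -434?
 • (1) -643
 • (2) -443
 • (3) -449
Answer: 2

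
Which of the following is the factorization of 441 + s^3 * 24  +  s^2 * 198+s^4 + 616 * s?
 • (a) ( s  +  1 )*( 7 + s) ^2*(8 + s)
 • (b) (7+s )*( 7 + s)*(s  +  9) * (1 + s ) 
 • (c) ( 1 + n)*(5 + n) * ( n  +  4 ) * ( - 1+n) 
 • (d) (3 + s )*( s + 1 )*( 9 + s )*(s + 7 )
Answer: b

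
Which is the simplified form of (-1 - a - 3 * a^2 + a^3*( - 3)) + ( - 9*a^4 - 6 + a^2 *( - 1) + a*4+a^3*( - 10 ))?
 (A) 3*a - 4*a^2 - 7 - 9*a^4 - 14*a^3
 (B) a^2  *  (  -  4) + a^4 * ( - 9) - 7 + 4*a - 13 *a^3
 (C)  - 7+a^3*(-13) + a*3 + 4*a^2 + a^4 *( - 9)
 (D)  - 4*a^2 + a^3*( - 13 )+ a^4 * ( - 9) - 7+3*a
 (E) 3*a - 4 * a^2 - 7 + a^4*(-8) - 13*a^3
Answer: D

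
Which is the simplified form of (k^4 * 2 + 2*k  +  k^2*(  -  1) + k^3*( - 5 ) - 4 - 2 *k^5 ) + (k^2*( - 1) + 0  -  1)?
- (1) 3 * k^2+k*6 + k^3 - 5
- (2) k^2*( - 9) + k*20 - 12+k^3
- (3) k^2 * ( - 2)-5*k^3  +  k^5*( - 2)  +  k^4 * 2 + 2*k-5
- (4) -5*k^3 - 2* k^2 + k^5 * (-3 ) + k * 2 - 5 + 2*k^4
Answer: 3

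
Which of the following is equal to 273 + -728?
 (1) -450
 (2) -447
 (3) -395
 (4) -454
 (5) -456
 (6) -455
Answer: 6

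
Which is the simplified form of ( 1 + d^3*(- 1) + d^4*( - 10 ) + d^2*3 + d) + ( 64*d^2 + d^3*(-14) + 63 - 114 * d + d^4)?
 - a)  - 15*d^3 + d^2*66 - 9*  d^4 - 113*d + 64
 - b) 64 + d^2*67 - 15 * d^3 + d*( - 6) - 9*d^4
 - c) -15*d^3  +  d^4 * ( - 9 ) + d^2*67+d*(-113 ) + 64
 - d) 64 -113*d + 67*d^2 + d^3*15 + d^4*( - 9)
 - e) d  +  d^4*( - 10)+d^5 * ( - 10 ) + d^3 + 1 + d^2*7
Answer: c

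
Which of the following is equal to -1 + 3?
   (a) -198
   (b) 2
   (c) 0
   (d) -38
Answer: b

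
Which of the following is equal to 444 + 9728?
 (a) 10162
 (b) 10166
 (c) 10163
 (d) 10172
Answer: d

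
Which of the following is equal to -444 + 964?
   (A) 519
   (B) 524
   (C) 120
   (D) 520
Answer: D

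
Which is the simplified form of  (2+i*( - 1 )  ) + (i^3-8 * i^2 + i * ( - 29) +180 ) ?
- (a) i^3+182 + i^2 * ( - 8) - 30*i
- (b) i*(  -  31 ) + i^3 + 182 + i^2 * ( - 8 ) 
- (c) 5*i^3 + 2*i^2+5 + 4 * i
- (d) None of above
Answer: a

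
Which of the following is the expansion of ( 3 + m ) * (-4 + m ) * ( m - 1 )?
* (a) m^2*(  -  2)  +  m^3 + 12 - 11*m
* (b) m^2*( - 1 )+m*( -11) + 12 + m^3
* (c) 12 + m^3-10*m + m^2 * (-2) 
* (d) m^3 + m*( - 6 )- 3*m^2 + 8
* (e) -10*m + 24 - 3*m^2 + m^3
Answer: a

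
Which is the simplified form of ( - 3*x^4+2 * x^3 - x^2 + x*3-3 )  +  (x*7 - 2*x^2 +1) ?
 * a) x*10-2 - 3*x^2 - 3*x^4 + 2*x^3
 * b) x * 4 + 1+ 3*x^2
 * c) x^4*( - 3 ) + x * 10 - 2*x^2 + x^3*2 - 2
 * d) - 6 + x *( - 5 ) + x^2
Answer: a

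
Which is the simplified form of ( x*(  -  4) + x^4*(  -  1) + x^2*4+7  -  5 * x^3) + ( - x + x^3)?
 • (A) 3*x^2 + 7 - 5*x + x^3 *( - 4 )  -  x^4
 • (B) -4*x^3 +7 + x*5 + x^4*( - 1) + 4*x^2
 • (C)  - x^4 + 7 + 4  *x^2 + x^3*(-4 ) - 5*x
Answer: C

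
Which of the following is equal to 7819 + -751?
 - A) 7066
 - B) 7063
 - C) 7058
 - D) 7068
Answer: D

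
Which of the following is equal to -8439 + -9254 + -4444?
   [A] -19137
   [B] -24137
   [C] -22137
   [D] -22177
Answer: C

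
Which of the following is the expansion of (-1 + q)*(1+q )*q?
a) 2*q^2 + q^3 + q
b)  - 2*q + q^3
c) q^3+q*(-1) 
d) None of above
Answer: c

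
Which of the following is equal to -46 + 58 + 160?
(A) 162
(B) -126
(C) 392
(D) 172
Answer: D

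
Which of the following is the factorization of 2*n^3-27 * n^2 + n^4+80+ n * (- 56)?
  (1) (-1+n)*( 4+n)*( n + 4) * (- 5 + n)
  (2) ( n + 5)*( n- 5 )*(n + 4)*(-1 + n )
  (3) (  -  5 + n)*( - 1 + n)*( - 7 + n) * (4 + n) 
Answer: 1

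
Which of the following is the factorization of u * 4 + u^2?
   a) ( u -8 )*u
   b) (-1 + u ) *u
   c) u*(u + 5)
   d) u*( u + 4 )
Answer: d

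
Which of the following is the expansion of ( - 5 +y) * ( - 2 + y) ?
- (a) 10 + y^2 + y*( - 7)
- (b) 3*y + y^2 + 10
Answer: a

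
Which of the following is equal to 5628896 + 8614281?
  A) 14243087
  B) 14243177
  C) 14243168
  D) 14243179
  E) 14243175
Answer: B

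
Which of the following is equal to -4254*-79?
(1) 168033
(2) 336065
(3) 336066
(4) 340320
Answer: 3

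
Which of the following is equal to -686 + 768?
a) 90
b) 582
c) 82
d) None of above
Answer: c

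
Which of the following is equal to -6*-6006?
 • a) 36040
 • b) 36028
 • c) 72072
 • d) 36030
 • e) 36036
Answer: e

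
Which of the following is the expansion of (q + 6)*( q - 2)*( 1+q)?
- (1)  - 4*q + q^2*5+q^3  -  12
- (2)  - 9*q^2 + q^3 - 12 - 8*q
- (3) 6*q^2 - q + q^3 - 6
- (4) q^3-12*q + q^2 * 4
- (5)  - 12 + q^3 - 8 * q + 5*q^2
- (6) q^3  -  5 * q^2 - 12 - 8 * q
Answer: 5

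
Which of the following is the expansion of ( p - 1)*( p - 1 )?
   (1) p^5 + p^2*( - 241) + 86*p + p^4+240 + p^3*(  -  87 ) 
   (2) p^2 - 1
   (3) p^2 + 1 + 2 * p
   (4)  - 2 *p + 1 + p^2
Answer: 4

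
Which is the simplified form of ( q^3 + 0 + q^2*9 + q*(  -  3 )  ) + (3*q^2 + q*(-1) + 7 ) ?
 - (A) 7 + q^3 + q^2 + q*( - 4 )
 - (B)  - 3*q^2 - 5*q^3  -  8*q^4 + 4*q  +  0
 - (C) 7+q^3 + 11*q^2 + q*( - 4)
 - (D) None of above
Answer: D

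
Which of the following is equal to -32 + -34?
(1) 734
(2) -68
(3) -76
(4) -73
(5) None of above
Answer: 5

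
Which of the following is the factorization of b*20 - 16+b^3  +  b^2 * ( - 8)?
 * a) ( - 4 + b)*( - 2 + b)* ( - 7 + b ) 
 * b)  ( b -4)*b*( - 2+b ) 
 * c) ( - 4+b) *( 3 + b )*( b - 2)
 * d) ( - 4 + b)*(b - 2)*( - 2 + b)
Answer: d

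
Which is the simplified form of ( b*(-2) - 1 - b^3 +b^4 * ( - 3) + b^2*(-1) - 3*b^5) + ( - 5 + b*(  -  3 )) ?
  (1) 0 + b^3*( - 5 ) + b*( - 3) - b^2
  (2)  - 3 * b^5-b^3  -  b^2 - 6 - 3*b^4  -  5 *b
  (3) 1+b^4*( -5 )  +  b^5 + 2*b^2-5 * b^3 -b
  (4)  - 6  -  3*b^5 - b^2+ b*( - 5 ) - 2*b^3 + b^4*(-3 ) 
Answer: 2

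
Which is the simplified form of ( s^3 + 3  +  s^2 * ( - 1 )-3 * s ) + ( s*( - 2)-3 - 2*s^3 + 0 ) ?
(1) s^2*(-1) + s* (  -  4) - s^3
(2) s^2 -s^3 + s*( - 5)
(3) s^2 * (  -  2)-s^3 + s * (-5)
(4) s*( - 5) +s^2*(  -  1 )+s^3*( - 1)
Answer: 4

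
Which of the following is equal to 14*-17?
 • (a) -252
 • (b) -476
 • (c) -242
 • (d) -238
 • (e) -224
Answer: d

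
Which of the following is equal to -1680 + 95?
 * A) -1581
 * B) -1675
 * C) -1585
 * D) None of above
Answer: C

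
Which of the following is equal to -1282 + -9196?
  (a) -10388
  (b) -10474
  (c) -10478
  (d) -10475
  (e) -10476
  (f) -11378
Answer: c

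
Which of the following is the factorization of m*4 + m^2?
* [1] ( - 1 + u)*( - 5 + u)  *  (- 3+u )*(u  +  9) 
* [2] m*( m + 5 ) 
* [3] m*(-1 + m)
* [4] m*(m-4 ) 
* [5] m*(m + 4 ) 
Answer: 5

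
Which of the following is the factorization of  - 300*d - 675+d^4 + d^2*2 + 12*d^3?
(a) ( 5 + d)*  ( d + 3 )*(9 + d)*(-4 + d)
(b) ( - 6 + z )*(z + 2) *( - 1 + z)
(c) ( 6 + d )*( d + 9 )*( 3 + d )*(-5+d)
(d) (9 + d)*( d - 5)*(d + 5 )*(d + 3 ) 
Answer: d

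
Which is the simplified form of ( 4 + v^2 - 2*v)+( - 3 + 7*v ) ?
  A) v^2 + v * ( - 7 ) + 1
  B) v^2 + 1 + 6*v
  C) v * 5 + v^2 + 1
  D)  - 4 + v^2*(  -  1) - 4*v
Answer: C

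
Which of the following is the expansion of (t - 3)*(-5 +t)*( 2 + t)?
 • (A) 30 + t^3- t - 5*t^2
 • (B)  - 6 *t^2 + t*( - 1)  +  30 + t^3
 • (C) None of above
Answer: B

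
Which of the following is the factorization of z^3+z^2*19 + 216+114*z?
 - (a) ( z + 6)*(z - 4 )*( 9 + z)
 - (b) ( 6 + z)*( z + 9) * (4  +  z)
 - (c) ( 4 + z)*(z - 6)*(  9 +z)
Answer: b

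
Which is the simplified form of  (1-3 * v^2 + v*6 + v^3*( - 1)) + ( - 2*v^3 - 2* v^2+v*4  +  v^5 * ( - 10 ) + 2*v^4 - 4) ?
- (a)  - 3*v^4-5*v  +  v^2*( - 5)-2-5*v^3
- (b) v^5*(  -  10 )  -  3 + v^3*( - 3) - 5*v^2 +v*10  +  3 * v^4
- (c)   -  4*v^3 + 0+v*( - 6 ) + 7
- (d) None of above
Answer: d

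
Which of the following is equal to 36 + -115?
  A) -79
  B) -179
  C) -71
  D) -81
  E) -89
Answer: A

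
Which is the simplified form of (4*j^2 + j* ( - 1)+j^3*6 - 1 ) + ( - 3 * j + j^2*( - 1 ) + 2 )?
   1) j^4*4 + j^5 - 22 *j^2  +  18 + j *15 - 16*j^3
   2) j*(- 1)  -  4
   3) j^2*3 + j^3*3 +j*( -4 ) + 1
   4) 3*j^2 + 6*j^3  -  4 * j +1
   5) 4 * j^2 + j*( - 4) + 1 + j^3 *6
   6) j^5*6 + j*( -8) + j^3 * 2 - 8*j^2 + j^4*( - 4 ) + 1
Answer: 4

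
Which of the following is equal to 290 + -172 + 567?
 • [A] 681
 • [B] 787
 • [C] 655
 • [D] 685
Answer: D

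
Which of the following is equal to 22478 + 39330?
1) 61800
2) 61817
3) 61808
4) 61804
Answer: 3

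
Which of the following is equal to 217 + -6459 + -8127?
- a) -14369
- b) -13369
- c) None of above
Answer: a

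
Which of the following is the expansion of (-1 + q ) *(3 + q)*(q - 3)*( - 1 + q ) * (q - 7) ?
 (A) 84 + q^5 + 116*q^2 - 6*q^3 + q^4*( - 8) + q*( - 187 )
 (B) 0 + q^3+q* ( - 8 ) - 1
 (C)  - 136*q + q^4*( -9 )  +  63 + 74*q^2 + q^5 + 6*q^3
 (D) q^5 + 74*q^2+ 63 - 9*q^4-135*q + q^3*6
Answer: D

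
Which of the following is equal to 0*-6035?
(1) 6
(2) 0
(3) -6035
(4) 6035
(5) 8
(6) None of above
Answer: 2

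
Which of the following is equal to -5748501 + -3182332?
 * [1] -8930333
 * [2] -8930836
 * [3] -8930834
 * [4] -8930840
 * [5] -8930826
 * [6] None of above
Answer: 6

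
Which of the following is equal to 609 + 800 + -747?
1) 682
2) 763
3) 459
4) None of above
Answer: 4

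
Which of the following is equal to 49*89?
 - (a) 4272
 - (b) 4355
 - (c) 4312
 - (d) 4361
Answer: d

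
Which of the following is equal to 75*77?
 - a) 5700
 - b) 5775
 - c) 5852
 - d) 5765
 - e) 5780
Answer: b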